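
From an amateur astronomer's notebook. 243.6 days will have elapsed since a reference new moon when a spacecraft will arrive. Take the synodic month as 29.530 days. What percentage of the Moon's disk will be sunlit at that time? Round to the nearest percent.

243.6 d spans 8 complete synodic months (8 × 29.530 = 236.24 d) plus 7.36 d.
The Moon has covered 7.36/29.530 of its cycle, so θ ≈ 360° × 7.36/29.530 = 89.7°.
cos 89.7° = 0.005, so f = (1 − 0.005)/2 = 0.498, so 50%.

50%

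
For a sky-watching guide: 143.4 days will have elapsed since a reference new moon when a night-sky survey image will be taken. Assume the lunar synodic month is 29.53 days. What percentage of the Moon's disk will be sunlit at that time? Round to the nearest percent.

19%

Reduce mod P: 143.4 − 4×29.53 = 25.28 d into the current lunation.
The Moon has covered 25.28/29.53 of its cycle, so θ ≈ 360° × 25.28/29.53 = 308.2°.
Illuminated fraction = (1 − cos 308.2°)/2 = (1 − 0.618)/2 ≈ 0.191, so 19%.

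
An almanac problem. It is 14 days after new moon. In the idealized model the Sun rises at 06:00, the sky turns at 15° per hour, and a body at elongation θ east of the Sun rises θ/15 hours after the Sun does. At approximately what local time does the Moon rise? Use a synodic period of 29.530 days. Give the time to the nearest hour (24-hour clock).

17:00

Elongation θ = 360° × 14/29.530 ≈ 170.7°.
At 15° of sky rotation per hour, 170.7° corresponds to a 11.38 h lag.
06:00 + 11.38 h ≈ 17:23 → 17:00 to the nearest hour.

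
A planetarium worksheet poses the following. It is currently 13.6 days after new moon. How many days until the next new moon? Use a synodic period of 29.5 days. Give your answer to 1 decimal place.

15.9 days

One full lunation from the last new moon is 29.5 d; remaining = 29.5 − 13.6 = 15.900 d.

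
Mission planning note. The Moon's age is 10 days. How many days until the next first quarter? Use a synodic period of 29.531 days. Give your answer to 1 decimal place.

First quarter is 0.25 of the way through the cycle: age 0.25 × 29.531 = 7.383 d.
This lunation's first quarter (7.383 d) has passed, so add one period: 36.914 − 10 = 26.914 days.

26.9 days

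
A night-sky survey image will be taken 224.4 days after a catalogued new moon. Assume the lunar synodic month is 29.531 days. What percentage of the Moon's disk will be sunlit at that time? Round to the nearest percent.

91%

Reduce mod P: 224.4 − 7×29.531 = 17.68 d into the current lunation.
Elongation θ = 360° × 17.68/29.531 ≈ 215.6°.
cos 215.6° = (-0.813), so f = (1 − (-0.813))/2 = 0.907, so 91%.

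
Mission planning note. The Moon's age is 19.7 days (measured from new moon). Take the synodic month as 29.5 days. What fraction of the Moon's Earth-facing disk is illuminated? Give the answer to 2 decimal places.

The Moon has covered 19.7/29.5 of its cycle, so θ ≈ 360° × 19.7/29.5 = 240.4°.
With cos θ = (-0.494), the lit fraction is (1 − (-0.494))/2 ≈ 0.747.

0.75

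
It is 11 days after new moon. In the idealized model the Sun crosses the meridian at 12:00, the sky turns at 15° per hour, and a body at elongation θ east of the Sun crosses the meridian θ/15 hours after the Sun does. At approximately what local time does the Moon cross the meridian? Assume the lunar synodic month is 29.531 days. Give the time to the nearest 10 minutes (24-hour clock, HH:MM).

The Moon has covered 11/29.531 of its cycle, so θ ≈ 360° × 11/29.531 = 134.1°.
At 15° of sky rotation per hour, 134.1° corresponds to a 8.94 h lag.
12:00 + 8.940 h ≈ 20:56 → 21:00 to the nearest ten minutes.

21:00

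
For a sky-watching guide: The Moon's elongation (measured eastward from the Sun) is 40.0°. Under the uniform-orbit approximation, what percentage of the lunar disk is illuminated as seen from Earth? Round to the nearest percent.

12%

cos 40.0° = 0.766, so f = (1 − 0.766)/2 = 0.117, i.e. 12%.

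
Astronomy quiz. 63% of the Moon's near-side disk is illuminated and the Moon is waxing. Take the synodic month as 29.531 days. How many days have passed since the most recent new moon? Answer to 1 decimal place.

cos θ = 1 − 2f = -0.260, giving a principal value of 105.1°.
Before full moon the principal value applies: θ = 105.1°.
At 360°/29.531 d per day, 105.1° corresponds to 8.62 days.

8.6 days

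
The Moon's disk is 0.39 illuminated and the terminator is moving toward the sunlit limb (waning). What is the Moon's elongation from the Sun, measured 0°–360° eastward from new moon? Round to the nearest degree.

cos θ = 1 − 2f = 0.220, giving a principal value of 77.3°.
Waning ⇒ past full, so θ = 360° − 77.3° = 282.7°.

283°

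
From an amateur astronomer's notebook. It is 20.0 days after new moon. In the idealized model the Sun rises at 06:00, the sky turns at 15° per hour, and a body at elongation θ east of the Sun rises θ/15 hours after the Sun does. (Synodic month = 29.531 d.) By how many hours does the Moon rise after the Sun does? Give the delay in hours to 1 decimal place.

Elongation θ = 360° × 20.0/29.531 ≈ 243.8°.
Delay after the Sun = 243.8° / (15°/h) ≈ 16.25 h.
So the Moon rises 16.25 h after the Sun.

16.3 h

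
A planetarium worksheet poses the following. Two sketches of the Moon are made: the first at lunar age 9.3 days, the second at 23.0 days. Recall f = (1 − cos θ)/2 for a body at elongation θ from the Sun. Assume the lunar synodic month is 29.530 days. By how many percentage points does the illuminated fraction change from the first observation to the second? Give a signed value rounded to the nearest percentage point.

θ₁ = 360° × 9.3/29.530 = 113.4°, f₁ = (1 − cos θ₁)/2 = 0.698.
θ₂ = 360° × 23.0/29.530 = 280.4°, f₂ = (1 − cos θ₂)/2 = 0.410.
Change = f₂ − f₁ = -0.289 → -29 percentage points.

-29 percentage points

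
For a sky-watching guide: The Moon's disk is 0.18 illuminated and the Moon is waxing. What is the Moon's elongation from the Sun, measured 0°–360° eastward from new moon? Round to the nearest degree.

From f = (1 − cos θ)/2: cos θ = 1 − 2×0.18 = 0.640; arccos → 50.2°.
The Moon is waxing (0°–180°), so θ = 50.2° directly.

50°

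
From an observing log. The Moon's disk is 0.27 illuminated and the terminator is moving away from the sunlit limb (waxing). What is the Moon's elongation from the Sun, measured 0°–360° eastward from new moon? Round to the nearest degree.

63°

From f = (1 − cos θ)/2: cos θ = 1 − 2×0.27 = 0.460; arccos → 62.6°.
The Moon is waxing (0°–180°), so θ = 62.6° directly.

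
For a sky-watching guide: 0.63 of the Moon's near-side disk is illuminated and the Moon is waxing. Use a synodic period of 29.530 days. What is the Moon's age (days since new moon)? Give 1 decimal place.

8.6 days

Invert f = (1 − cos θ)/2 to get cos θ = 1 − 2(0.63) = -0.260, hence θ₀ = arccos -0.260 = 105.1°.
The Moon is waxing (0°–180°), so θ = 105.1° directly.
That fraction of the synodic month is 105.1/360 × 29.530 d ≈ 8.62 d.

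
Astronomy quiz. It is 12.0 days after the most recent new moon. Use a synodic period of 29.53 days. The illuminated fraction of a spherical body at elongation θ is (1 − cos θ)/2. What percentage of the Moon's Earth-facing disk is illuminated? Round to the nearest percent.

92%

The Moon has covered 12.0/29.53 of its cycle, so θ ≈ 360° × 12.0/29.53 = 146.3°.
Illuminated fraction = (1 − cos 146.3°)/2 = (1 − (-0.832))/2 ≈ 0.916, so 92%.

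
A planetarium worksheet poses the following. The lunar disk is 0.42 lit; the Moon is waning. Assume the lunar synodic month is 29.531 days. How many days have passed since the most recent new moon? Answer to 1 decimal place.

cos θ = 1 − 2f = 0.160, giving a principal value of 80.8°.
A waning Moon lies in 180°–360°, so θ = 360° − 80.8° = 279.2°.
That fraction of the synodic month is 279.2/360 × 29.531 d ≈ 22.90 d.

22.9 days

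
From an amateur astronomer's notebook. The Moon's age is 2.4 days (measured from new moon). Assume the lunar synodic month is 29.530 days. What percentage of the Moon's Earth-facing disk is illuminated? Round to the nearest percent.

6%

Phase angle: θ = 360°·(2.4 d)/(29.530 d) = 29.3°.
Illuminated fraction = (1 − cos 29.3°)/2 = (1 − 0.872)/2 ≈ 0.064, so 6%.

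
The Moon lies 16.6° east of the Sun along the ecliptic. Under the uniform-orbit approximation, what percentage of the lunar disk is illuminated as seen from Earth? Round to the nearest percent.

2%

Half-versine of 16.6°: (1 − 0.958)/2 = 0.021, i.e. 2%.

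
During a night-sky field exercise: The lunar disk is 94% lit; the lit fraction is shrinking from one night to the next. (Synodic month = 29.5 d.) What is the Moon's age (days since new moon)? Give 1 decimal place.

17.1 days

cos θ = 1 − 2f = -0.880, giving a principal value of 151.6°.
A waning Moon lies in 180°–360°, so θ = 360° − 151.6° = 208.4°.
That fraction of the synodic month is 208.4/360 × 29.5 d ≈ 17.07 d.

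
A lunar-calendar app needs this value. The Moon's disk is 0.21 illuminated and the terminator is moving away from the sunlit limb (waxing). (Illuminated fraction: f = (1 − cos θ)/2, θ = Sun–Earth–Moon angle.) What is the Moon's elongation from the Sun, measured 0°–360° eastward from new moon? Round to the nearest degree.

cos θ = 1 − 2f = 0.580, giving a principal value of 54.5°.
Waxing ⇒ before full, so θ = 54.5°.

55°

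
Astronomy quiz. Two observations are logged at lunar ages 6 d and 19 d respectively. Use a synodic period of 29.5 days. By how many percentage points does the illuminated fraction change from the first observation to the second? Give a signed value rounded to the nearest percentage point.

+45 pp

First observation: θ = 360°·6/29.5 = 73.2°, so f = 0.356.
Second observation: θ = 231.9°, f = 0.809.
Δf = 0.809 − 0.356 = +0.453, i.e. +45 pp.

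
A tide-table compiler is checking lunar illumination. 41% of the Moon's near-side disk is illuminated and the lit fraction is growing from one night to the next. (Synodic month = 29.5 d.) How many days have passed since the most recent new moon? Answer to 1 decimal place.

6.5 days

Invert f = (1 − cos θ)/2 to get cos θ = 1 − 2(0.41) = 0.180, hence θ₀ = arccos 0.180 = 79.6°.
Before full moon the principal value applies: θ = 79.6°.
Age = 29.5 × 79.6°/360° ≈ 6.53 days.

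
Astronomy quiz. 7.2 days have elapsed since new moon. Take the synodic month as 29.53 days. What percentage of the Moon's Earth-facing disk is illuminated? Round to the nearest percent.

Phase angle: θ = 360°·(7.2 d)/(29.53 d) = 87.8°.
With cos θ = 0.039, the lit fraction is (1 − 0.039)/2 ≈ 0.481, so 48%.

48%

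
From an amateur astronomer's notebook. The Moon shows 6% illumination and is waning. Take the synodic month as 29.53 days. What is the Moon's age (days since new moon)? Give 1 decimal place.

Invert f = (1 − cos θ)/2 to get cos θ = 1 − 2(0.06) = 0.880, hence θ₀ = arccos 0.880 = 28.4°.
Waning ⇒ past full, so θ = 360° − 28.4° = 331.6°.
At 360°/29.53 d per day, 331.6° corresponds to 27.20 days.

27.2 days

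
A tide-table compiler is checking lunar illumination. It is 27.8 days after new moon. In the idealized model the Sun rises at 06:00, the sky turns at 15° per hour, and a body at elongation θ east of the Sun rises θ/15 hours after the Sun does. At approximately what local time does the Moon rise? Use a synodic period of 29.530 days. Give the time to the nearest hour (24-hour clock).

Elongation θ = 360° × 27.8/29.530 ≈ 338.9°.
Delay after the Sun = 338.9° / (15°/h) ≈ 22.59 h.
06:00 + 22.59 h ≈ 04:36 → 05:00 to the nearest hour.

05:00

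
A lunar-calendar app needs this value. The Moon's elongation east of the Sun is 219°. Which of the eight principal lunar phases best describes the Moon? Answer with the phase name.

219° lies in the waning gibbous sector of the 8-phase cycle.

waning gibbous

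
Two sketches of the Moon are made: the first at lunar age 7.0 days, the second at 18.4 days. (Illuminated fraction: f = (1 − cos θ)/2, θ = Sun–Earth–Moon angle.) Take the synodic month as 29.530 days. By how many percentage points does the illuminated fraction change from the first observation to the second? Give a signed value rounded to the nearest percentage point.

θ₁ = 360° × 7.0/29.530 = 85.3°, f₁ = (1 − cos θ₁)/2 = 0.459.
θ₂ = 360° × 18.4/29.530 = 224.3°, f₂ = (1 − cos θ₂)/2 = 0.858.
Change = f₂ − f₁ = +0.398 → +40 percentage points.

+40 pp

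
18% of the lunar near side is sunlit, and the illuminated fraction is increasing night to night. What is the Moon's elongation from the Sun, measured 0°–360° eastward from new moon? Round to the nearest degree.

From f = (1 − cos θ)/2: cos θ = 1 − 2×0.18 = 0.640; arccos → 50.2°.
Waxing ⇒ before full, so θ = 50.2°.

50°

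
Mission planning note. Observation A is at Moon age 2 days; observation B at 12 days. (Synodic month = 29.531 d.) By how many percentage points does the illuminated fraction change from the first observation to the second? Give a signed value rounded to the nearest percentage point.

+87 percentage points

First observation: θ = 360°·2/29.531 = 24.4°, so f = 0.045.
Second observation: θ = 146.3°, f = 0.916.
Δf = 0.916 − 0.045 = +0.871, i.e. +87 pp.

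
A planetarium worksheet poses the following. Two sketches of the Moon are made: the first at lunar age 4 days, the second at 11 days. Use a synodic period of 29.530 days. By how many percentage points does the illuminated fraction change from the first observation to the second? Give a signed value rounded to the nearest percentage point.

θ₁ = 360° × 4/29.530 = 48.8°, f₁ = (1 − cos θ₁)/2 = 0.170.
θ₂ = 360° × 11/29.530 = 134.1°, f₂ = (1 − cos θ₂)/2 = 0.848.
Change = f₂ − f₁ = +0.678 → +68 percentage points.

+68 pp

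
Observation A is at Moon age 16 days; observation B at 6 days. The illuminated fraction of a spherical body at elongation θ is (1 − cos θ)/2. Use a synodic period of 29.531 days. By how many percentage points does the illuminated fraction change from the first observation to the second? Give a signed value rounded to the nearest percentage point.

θ₁ = 360° × 16/29.531 = 195.0°, f₁ = (1 − cos θ₁)/2 = 0.983.
θ₂ = 360° × 6/29.531 = 73.1°, f₂ = (1 − cos θ₂)/2 = 0.355.
Change = f₂ − f₁ = -0.628 → -63 percentage points.

-63 percentage points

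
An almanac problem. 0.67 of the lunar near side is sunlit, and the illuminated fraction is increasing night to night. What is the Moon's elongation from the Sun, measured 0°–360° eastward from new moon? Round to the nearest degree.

110°

cos θ = 1 − 2f = -0.340, giving a principal value of 109.9°.
Before full moon the principal value applies: θ = 109.9°.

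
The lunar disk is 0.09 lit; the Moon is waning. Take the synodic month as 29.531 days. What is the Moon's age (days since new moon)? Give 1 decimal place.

From f = (1 − cos θ)/2: cos θ = 1 − 2×0.09 = 0.820; arccos → 34.9°.
Waning ⇒ past full, so θ = 360° − 34.9° = 325.1°.
That fraction of the synodic month is 325.1/360 × 29.531 d ≈ 26.67 d.

26.7 days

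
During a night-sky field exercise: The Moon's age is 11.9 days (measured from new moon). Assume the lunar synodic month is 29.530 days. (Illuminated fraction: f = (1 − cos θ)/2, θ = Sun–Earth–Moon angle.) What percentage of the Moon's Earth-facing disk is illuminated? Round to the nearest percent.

91%

The Moon has covered 11.9/29.530 of its cycle, so θ ≈ 360° × 11.9/29.530 = 145.1°.
With cos θ = (-0.820), the lit fraction is (1 − (-0.820))/2 ≈ 0.910, so 91%.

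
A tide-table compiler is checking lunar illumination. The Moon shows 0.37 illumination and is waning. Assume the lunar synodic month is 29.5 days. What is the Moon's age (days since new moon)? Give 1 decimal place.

From f = (1 − cos θ)/2: cos θ = 1 − 2×0.37 = 0.260; arccos → 74.9°.
Waning ⇒ past full, so θ = 360° − 74.9° = 285.1°.
At 360°/29.5 d per day, 285.1° corresponds to 23.36 days.

23.4 days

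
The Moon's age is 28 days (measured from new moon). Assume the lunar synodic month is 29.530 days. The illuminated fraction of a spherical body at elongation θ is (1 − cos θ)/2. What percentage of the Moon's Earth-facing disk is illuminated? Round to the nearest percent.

3%

Elongation θ = 360° × 28/29.530 ≈ 341.3°.
cos 341.3° = 0.947, so f = (1 − 0.947)/2 = 0.026, so 3%.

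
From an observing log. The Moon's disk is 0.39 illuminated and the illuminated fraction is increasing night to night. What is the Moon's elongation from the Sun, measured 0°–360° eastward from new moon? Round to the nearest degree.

77°

Invert f = (1 − cos θ)/2 to get cos θ = 1 − 2(0.39) = 0.220, hence θ₀ = arccos 0.220 = 77.3°.
The Moon is waxing (0°–180°), so θ = 77.3° directly.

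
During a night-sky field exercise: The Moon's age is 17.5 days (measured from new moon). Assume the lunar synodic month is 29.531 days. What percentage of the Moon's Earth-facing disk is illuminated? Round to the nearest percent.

Elongation θ = 360° × 17.5/29.531 ≈ 213.3°.
Illuminated fraction = (1 − cos 213.3°)/2 = (1 − (-0.835))/2 ≈ 0.918, so 92%.

92%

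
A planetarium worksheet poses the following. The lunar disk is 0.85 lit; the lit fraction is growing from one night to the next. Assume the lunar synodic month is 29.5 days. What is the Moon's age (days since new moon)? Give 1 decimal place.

cos θ = 1 − 2f = -0.700, giving a principal value of 134.4°.
Before full moon the principal value applies: θ = 134.4°.
At 360°/29.5 d per day, 134.4° corresponds to 11.02 days.

11.0 days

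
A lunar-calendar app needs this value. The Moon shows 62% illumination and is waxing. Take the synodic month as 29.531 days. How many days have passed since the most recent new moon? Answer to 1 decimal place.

8.5 days

From f = (1 − cos θ)/2: cos θ = 1 − 2×0.62 = -0.240; arccos → 103.9°.
The Moon is waxing (0°–180°), so θ = 103.9° directly.
That fraction of the synodic month is 103.9/360 × 29.531 d ≈ 8.52 d.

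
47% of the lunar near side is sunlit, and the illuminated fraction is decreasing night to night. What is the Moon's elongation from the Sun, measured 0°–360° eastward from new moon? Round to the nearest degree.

273°

Invert f = (1 − cos θ)/2 to get cos θ = 1 − 2(0.47) = 0.060, hence θ₀ = arccos 0.060 = 86.6°.
Waning ⇒ past full, so θ = 360° − 86.6° = 273.4°.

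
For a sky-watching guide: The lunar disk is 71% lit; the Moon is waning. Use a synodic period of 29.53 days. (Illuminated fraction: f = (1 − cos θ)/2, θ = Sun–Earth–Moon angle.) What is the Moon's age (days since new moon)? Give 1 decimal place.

20.1 days

cos θ = 1 − 2f = -0.420, giving a principal value of 114.8°.
A waning Moon lies in 180°–360°, so θ = 360° − 114.8° = 245.2°.
Age = 29.53 × 245.2°/360° ≈ 20.11 days.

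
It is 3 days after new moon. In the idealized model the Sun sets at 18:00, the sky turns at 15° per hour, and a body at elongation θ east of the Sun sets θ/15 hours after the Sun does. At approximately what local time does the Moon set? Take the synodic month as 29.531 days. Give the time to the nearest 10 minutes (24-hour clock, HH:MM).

20:30

The Moon has covered 3/29.531 of its cycle, so θ ≈ 360° × 3/29.531 = 36.6°.
Delay after the Sun = 36.6° / (15°/h) ≈ 2.44 h.
18:00 + 2.438 h ≈ 20:26 → 20:30 to the nearest ten minutes.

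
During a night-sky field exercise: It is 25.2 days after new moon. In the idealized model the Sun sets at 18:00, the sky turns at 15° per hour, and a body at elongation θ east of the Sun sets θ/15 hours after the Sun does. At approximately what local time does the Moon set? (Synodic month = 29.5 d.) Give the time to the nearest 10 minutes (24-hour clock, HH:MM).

14:30

The Moon has covered 25.2/29.5 of its cycle, so θ ≈ 360° × 25.2/29.5 = 307.5°.
At 15° of sky rotation per hour, 307.5° corresponds to a 20.50 h lag.
18:00 + 20.502 h ≈ 14:30 → 14:30 to the nearest ten minutes.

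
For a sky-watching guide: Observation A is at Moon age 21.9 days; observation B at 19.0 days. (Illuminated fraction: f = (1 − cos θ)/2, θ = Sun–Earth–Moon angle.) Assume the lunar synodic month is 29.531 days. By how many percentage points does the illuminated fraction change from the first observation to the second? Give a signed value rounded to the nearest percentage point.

+28 percentage points

θ₁ = 360° × 21.9/29.531 = 267.0°, f₁ = (1 − cos θ₁)/2 = 0.526.
θ₂ = 360° × 19.0/29.531 = 231.6°, f₂ = (1 − cos θ₂)/2 = 0.810.
Change = f₂ − f₁ = +0.284 → +28 percentage points.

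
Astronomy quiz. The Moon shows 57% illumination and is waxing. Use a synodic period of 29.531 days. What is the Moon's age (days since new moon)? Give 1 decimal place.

From f = (1 − cos θ)/2: cos θ = 1 − 2×0.57 = -0.140; arccos → 98.0°.
The Moon is waxing (0°–180°), so θ = 98.0° directly.
Age = 29.531 × 98.0°/360° ≈ 8.04 days.

8.0 days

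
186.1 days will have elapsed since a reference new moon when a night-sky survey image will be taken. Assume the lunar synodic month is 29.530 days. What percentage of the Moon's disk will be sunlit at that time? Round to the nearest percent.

186.1/29.530 = 6.302 lunations, so 6 complete cycles and 8.92 d into the next.
Elongation θ = 360° × 8.92/29.530 ≈ 108.7°.
cos 108.7° = (-0.321), so f = (1 − (-0.321))/2 = 0.661, so 66%.

66%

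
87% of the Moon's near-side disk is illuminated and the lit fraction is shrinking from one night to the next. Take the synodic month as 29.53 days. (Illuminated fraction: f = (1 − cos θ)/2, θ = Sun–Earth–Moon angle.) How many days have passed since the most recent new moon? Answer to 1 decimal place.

Invert f = (1 − cos θ)/2 to get cos θ = 1 − 2(0.87) = -0.740, hence θ₀ = arccos -0.740 = 137.7°.
Since the Moon is past full (waning), take the reflex angle: θ = 360° − 137.7° = 222.3°.
That fraction of the synodic month is 222.3/360 × 29.53 d ≈ 18.23 d.

18.2 days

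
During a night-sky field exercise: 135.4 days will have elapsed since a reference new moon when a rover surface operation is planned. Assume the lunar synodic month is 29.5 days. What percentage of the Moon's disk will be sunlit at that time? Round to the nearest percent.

Reduce mod P: 135.4 − 4×29.5 = 17.40 d into the current lunation.
The Moon has covered 17.40/29.5 of its cycle, so θ ≈ 360° × 17.40/29.5 = 212.3°.
With cos θ = (-0.845), the lit fraction is (1 − (-0.845))/2 ≈ 0.922, so 92%.

92%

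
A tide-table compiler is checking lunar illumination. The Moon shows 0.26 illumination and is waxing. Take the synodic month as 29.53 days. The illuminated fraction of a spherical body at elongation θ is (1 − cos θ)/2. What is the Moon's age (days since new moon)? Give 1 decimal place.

5.0 days

cos θ = 1 − 2f = 0.480, giving a principal value of 61.3°.
Waxing ⇒ before full, so θ = 61.3°.
At 360°/29.53 d per day, 61.3° corresponds to 5.03 days.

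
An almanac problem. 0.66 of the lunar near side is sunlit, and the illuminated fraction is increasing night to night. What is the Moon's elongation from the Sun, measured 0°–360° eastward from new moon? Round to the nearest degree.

From f = (1 − cos θ)/2: cos θ = 1 − 2×0.66 = -0.320; arccos → 108.7°.
The Moon is waxing (0°–180°), so θ = 108.7° directly.

109°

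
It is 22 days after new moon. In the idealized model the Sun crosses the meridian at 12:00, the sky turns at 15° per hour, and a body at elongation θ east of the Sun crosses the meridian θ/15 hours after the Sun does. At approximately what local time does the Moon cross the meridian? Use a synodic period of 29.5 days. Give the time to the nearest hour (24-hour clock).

Elongation θ = 360° × 22/29.5 ≈ 268.5°.
The Moon trails the Sun by θ/15 = 268.5/15 ≈ 17.90 hours.
12:00 + 17.90 h ≈ 05:54 → 06:00 to the nearest hour.

06:00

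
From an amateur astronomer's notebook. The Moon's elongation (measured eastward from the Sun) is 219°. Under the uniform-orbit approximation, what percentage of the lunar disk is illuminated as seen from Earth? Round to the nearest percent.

89%

cos 219° = (-0.777), so f = (1 − (-0.777))/2 = 0.889, i.e. 89%.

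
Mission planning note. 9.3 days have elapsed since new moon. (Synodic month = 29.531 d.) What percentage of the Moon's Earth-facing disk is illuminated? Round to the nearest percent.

The Moon has covered 9.3/29.531 of its cycle, so θ ≈ 360° × 9.3/29.531 = 113.4°.
Illuminated fraction = (1 − cos 113.4°)/2 = (1 − (-0.397))/2 ≈ 0.698, so 70%.

70%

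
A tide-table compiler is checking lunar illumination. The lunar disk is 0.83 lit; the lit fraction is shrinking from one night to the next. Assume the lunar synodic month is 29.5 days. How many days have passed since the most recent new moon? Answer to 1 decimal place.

18.7 days

From f = (1 − cos θ)/2: cos θ = 1 − 2×0.83 = -0.660; arccos → 131.3°.
Waning ⇒ past full, so θ = 360° − 131.3° = 228.7°.
Age = 29.5 × 228.7°/360° ≈ 18.74 days.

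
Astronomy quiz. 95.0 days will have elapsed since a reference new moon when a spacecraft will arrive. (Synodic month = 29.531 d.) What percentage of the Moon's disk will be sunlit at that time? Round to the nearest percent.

95.0/29.531 = 3.217 lunations, so 3 complete cycles and 6.41 d into the next.
Elongation θ = 360° × 6.41/29.531 ≈ 78.1°.
cos 78.1° = 0.206, so f = (1 − 0.206)/2 = 0.397, so 40%.

40%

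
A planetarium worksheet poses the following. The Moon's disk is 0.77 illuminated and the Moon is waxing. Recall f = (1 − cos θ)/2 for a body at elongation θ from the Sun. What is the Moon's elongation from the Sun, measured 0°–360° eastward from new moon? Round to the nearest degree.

Invert f = (1 − cos θ)/2 to get cos θ = 1 − 2(0.77) = -0.540, hence θ₀ = arccos -0.540 = 122.7°.
The Moon is waxing (0°–180°), so θ = 122.7° directly.

123°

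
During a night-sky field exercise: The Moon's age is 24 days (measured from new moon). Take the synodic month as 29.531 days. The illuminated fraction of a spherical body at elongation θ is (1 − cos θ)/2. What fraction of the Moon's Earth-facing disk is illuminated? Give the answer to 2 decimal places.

0.31

Phase angle: θ = 360°·(24 d)/(29.531 d) = 292.6°.
With cos θ = 0.384, the lit fraction is (1 − 0.384)/2 ≈ 0.308.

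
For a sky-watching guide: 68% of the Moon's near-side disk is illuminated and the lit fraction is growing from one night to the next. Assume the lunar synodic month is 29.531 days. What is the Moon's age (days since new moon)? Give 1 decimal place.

cos θ = 1 − 2f = -0.360, giving a principal value of 111.1°.
Before full moon the principal value applies: θ = 111.1°.
At 360°/29.531 d per day, 111.1° corresponds to 9.11 days.

9.1 days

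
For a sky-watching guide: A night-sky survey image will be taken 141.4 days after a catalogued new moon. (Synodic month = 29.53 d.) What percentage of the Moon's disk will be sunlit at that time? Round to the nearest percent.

38%

141.4 d spans 4 complete synodic months (4 × 29.53 = 118.12 d) plus 23.28 d.
The Moon has covered 23.28/29.53 of its cycle, so θ ≈ 360° × 23.28/29.53 = 283.8°.
With cos θ = 0.239, the lit fraction is (1 − 0.239)/2 ≈ 0.381, so 38%.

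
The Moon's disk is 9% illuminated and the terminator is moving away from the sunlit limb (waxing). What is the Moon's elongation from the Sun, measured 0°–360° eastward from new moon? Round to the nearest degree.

From f = (1 − cos θ)/2: cos θ = 1 − 2×0.09 = 0.820; arccos → 34.9°.
Before full moon the principal value applies: θ = 34.9°.

35°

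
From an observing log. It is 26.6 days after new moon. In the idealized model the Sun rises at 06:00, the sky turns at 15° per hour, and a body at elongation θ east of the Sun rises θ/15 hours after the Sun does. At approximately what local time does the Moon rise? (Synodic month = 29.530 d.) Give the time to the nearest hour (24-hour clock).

04:00

Phase angle: θ = 360°·(26.6 d)/(29.530 d) = 324.3°.
The Moon trails the Sun by θ/15 = 324.3/15 ≈ 21.62 hours.
06:00 + 21.62 h ≈ 03:37 → 04:00 to the nearest hour.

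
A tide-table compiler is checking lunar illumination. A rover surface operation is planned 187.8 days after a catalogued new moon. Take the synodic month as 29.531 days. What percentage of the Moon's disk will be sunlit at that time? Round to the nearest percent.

187.8/29.531 = 6.359 lunations, so 6 complete cycles and 10.61 d into the next.
Phase angle: θ = 360°·(10.61 d)/(29.531 d) = 129.4°.
cos 129.4° = (-0.635), so f = (1 − (-0.635))/2 = 0.817, so 82%.

82%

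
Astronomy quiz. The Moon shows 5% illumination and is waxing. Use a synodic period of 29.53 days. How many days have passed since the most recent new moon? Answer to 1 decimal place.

cos θ = 1 − 2f = 0.900, giving a principal value of 25.8°.
Waxing ⇒ before full, so θ = 25.8°.
Age = 29.53 × 25.8°/360° ≈ 2.12 days.

2.1 days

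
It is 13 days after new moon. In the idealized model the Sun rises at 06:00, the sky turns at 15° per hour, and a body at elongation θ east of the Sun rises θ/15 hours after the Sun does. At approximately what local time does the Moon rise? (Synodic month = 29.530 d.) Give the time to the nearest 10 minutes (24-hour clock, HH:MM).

The Moon has covered 13/29.530 of its cycle, so θ ≈ 360° × 13/29.530 = 158.5°.
At 15° of sky rotation per hour, 158.5° corresponds to a 10.57 h lag.
06:00 + 10.566 h ≈ 16:34 → 16:30 to the nearest ten minutes.

16:30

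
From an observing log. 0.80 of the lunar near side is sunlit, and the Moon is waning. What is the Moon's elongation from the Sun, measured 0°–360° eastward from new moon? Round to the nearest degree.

Invert f = (1 − cos θ)/2 to get cos θ = 1 − 2(0.80) = -0.600, hence θ₀ = arccos -0.600 = 126.9°.
Waning ⇒ past full, so θ = 360° − 126.9° = 233.1°.

233°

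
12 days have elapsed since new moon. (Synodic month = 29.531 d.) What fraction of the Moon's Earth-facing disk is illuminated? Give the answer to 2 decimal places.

The Moon has covered 12/29.531 of its cycle, so θ ≈ 360° × 12/29.531 = 146.3°.
Illuminated fraction = (1 − cos 146.3°)/2 = (1 − (-0.832))/2 ≈ 0.916.

0.92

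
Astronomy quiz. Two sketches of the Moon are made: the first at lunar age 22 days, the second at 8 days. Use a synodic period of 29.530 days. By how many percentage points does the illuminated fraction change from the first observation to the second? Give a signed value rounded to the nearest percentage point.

+5 pp

θ₁ = 360° × 22/29.530 = 268.2°, f₁ = (1 − cos θ₁)/2 = 0.516.
θ₂ = 360° × 8/29.530 = 97.5°, f₂ = (1 − cos θ₂)/2 = 0.566.
Change = f₂ − f₁ = +0.050 → +5 percentage points.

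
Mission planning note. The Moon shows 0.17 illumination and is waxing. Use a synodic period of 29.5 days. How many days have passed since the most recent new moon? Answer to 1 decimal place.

cos θ = 1 − 2f = 0.660, giving a principal value of 48.7°.
Before full moon the principal value applies: θ = 48.7°.
That fraction of the synodic month is 48.7/360 × 29.5 d ≈ 3.99 d.

4.0 days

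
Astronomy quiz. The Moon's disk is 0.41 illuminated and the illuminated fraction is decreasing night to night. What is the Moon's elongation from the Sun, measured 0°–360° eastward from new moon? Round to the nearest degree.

cos θ = 1 − 2f = 0.180, giving a principal value of 79.6°.
Since the Moon is past full (waning), take the reflex angle: θ = 360° − 79.6° = 280.4°.

280°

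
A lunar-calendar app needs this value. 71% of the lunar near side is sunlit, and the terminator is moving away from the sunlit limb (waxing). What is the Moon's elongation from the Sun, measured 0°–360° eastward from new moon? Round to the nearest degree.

115°

From f = (1 − cos θ)/2: cos θ = 1 − 2×0.71 = -0.420; arccos → 114.8°.
The Moon is waxing (0°–180°), so θ = 114.8° directly.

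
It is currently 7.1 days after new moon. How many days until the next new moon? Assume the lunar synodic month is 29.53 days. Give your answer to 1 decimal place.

The next new moon completes the synodic month: 29.53 − 7.1 = 22.430 days.

22.4 days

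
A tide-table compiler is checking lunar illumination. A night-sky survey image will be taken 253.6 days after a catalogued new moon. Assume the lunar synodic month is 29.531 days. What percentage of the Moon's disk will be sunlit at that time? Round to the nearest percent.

253.6/29.531 = 8.588 lunations, so 8 complete cycles and 17.35 d into the next.
The Moon has covered 17.35/29.531 of its cycle, so θ ≈ 360° × 17.35/29.531 = 211.5°.
Illuminated fraction = (1 − cos 211.5°)/2 = (1 − (-0.852))/2 ≈ 0.926, so 93%.

93%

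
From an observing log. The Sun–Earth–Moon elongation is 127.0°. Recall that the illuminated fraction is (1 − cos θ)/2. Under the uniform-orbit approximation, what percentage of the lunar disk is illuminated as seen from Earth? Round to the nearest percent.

80%

f = (1 − cos 127.0°)/2 = (1 − (-0.602))/2 ≈ 0.801, i.e. 80%.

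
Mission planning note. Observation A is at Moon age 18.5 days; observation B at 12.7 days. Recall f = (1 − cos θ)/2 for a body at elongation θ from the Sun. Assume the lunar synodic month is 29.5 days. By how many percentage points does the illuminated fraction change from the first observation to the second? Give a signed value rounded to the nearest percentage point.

+10 percentage points

First observation: θ = 360°·18.5/29.5 = 225.8°, so f = 0.849.
Second observation: θ = 155.0°, f = 0.953.
Δf = 0.953 − 0.849 = +0.104, i.e. +10 pp.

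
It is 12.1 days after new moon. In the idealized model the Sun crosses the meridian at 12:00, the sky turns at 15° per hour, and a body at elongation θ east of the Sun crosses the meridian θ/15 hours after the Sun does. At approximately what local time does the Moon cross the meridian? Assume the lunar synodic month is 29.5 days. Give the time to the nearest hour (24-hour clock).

22:00

Elongation θ = 360° × 12.1/29.5 ≈ 147.7°.
At 15° of sky rotation per hour, 147.7° corresponds to a 9.84 h lag.
12:00 + 9.84 h ≈ 21:51 → 22:00 to the nearest hour.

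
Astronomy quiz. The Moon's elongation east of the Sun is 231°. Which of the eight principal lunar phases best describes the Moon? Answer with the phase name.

The waning gibbous sector spans roughly 202°–248°; 231° falls inside it.

waning gibbous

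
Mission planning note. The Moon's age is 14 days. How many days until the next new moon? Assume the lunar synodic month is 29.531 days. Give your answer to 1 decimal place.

15.5 days

One full lunation from the last new moon is 29.531 d; remaining = 29.531 − 14 = 15.531 d.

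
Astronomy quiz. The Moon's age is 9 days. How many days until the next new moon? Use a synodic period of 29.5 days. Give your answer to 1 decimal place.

20.5 days

The next new moon completes the synodic month: 29.5 − 9 = 20.500 days.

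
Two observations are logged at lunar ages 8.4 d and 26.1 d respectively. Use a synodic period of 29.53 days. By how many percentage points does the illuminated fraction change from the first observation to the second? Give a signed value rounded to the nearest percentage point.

First observation: θ = 360°·8.4/29.53 = 102.4°, so f = 0.607.
Second observation: θ = 318.2°, f = 0.127.
Δf = 0.127 − 0.607 = -0.480, i.e. -48 pp.

-48 percentage points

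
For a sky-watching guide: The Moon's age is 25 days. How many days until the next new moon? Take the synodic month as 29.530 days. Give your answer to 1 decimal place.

4.5 days

One full lunation from the last new moon is 29.530 d; remaining = 29.530 − 25 = 4.530 d.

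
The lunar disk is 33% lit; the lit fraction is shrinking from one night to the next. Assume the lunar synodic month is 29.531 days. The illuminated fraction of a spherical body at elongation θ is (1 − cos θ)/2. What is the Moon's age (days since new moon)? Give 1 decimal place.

From f = (1 − cos θ)/2: cos θ = 1 − 2×0.33 = 0.340; arccos → 70.1°.
A waning Moon lies in 180°–360°, so θ = 360° − 70.1° = 289.9°.
At 360°/29.531 d per day, 289.9° corresponds to 23.78 days.

23.8 days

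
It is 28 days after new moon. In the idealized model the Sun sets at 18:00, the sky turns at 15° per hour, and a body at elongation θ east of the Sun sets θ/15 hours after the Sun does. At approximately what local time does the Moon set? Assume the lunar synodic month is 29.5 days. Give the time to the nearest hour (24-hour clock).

17:00

Phase angle: θ = 360°·(28 d)/(29.5 d) = 341.7°.
At 15° of sky rotation per hour, 341.7° corresponds to a 22.78 h lag.
18:00 + 22.78 h ≈ 16:47 → 17:00 to the nearest hour.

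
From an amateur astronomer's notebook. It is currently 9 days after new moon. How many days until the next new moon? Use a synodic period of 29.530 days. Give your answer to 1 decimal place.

The next new moon completes the synodic month: 29.530 − 9 = 20.530 days.

20.5 days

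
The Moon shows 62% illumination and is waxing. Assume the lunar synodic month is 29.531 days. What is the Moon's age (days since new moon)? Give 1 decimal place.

8.5 days

cos θ = 1 − 2f = -0.240, giving a principal value of 103.9°.
Waxing ⇒ before full, so θ = 103.9°.
Age = 29.531 × 103.9°/360° ≈ 8.52 days.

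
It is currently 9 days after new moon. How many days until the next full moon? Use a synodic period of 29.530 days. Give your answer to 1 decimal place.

Full moon occurs at elongation 180°, i.e. at age 29.530 × 180/360 = 14.765 d.
That is 14.765 − 9 = 5.765 days ahead.

5.8 days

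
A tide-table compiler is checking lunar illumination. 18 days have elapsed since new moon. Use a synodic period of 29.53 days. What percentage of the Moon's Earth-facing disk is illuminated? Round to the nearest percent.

89%

Elongation θ = 360° × 18/29.53 ≈ 219.4°.
With cos θ = (-0.772), the lit fraction is (1 − (-0.772))/2 ≈ 0.886, so 89%.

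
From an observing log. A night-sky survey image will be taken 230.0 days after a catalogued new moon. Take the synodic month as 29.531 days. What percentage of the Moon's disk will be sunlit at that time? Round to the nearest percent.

230.0 d spans 7 complete synodic months (7 × 29.531 = 206.72 d) plus 23.28 d.
Elongation θ = 360° × 23.28/29.531 ≈ 283.8°.
Illuminated fraction = (1 − cos 283.8°)/2 = (1 − 0.239)/2 ≈ 0.380, so 38%.

38%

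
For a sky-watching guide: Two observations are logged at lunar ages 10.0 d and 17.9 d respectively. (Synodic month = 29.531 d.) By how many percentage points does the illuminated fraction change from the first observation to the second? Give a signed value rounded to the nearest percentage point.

+13 percentage points

θ₁ = 360° × 10.0/29.531 = 121.9°, f₁ = (1 − cos θ₁)/2 = 0.764.
θ₂ = 360° × 17.9/29.531 = 218.2°, f₂ = (1 − cos θ₂)/2 = 0.893.
Change = f₂ − f₁ = +0.129 → +13 percentage points.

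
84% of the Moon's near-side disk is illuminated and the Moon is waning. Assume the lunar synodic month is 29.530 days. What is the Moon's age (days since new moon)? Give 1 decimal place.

Invert f = (1 − cos θ)/2 to get cos θ = 1 − 2(0.84) = -0.680, hence θ₀ = arccos -0.680 = 132.8°.
Since the Moon is past full (waning), take the reflex angle: θ = 360° − 132.8° = 227.2°.
At 360°/29.530 d per day, 227.2° corresponds to 18.63 days.

18.6 days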